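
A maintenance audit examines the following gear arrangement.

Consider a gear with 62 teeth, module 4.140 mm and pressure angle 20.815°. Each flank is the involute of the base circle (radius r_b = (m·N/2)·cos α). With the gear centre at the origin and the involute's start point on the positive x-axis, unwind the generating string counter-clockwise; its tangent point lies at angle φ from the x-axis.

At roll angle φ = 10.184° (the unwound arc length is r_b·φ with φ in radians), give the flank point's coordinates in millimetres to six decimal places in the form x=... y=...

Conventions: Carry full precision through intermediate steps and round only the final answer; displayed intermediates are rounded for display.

x=121.843659 y=0.223843

class = single-mesh tooth geometry [base-circle involute, m = 4.140, 62T]
pitch radius r_p = m·N/2 = 4.140·62/2 = 128.340000
base radius r_b = r_p·cos α = 128.340000·cos 20.815° = 119.963592
roll angle φ = 10.184° = 0.17774433 rad
x = r_b·(cos φ + φ·sin φ) = 121.843659
y = r_b·(sin φ − φ·cos φ) = 0.223843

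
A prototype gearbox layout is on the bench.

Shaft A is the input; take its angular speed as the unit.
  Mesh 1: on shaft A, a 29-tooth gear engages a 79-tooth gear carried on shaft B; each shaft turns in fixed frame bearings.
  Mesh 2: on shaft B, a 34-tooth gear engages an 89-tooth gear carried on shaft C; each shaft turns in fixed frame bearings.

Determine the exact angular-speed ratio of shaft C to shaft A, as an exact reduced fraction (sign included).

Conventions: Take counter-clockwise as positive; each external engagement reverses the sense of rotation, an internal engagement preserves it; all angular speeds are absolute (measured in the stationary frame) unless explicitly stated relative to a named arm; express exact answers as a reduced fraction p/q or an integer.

986/7031

class = fixed-axis compound train [2 meshes; 2 ratios multiply, 2 sense flips]
mesh 1 [29T→79T]: running ratio 29/79, sense −
mesh 2 [34T→89T]: running ratio 986/7031, sense +
ω_out/ω_in = 986/7031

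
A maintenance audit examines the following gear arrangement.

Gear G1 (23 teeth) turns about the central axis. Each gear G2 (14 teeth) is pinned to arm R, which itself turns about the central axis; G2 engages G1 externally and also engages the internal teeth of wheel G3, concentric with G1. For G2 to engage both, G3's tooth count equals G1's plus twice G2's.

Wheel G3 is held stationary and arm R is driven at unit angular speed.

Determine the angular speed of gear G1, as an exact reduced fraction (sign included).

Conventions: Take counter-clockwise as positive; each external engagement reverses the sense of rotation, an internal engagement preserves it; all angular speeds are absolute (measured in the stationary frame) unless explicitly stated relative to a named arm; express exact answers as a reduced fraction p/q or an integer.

74/23

class = planetary set [G3 = 23+2·14 = 51; Willis about the carrier]
ring teeth: 23 + 2·14 = 51
23(ω_sun−ω_arm) = −51(ω_ring−ω_arm),  ω_ring = 0, ω_arm = 1
ω_sun = 1 − (51/23)(0−1) = 74/23
exact speed ratio = 74/23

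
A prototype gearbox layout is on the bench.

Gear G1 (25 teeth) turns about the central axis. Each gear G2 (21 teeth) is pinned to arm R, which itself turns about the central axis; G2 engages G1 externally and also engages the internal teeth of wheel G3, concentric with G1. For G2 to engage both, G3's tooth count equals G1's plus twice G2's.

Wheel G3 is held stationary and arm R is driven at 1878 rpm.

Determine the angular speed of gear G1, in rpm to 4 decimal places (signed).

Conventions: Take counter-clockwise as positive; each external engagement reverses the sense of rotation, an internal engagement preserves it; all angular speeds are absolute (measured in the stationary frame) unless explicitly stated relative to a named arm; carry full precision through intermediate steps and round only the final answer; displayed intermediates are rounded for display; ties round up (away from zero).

planetary set (25T centre, 21T on arm, 67T internal) — Willis relation
normalise by the input: solve with ω_arm = 1, then scale by 1878 rpm
ring teeth: 25 + 2·21 = 67
25(ω_sun−ω_arm) = −67(ω_ring−ω_arm),  ω_ring = 0, ω_arm = 1
ω_sun = 1 − (67/25)(0−1) = 92/25
scale: ω_sun = 92/25 × 1878 rpm = +6911.0400 rpm

+6911.0400 rpm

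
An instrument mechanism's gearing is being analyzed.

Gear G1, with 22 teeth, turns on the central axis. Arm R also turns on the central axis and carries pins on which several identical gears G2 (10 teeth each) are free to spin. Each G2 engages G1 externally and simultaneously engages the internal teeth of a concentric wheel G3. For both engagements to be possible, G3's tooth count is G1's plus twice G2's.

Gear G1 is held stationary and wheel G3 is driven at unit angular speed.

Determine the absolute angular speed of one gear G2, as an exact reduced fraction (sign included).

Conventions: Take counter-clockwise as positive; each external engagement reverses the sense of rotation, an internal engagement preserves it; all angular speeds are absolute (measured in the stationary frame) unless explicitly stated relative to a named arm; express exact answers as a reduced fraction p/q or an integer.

class = planetary set [G3 = 22+2·10 = 42; Willis about the carrier]
ring teeth: 22 + 2·10 = 42
22(ω_sun−ω_arm) = −42(ω_ring−ω_arm),  ω_sun = 0, ω_ring = 1
22(0−ω_arm) = −42(1−ω_arm)  ⇒  64·ω_arm = 42  ⇒  ω_arm = 21/32
sun–planet mesh: 22·(0−21/32) = −10·(ω_p−ω_arm)  ⇒  ω_p−ω_arm = 231/160
ω_p = 21/32 + 231/160 = 21/10
exact speed ratio = 21/10

21/10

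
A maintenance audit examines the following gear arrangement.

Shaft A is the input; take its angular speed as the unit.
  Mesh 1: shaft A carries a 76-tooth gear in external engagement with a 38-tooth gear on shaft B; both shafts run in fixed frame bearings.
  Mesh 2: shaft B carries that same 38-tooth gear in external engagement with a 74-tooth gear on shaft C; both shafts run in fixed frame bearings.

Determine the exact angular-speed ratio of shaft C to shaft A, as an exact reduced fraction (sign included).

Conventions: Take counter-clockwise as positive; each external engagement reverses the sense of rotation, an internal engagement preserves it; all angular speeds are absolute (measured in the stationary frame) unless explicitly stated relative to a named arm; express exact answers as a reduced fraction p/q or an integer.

38/37

class = fixed-axis compound train [2 meshes; 2 ratios multiply, 2 sense flips]
mesh 1 [76T→38T]: running ratio 2, sense −
mesh 2 [38T→74T]: running ratio 38/37, sense +
ω_out/ω_in = 38/37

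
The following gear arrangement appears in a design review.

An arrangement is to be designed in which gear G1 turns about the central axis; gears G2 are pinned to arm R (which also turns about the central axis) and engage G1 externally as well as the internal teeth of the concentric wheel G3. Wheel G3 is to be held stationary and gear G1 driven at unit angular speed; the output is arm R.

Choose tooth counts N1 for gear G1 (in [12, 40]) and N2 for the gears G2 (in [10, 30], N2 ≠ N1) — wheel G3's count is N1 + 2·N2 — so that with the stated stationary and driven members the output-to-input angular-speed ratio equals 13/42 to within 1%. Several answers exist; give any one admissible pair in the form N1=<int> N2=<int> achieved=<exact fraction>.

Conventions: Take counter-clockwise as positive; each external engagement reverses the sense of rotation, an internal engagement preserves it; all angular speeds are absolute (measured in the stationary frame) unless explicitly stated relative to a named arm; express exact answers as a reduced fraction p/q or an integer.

topology: planetary set — design target 13/42, arm = carrier (Willis)
Willis with ω_ring = 0: ω_arm/ω_sun = N1/(N1+N3); set equal to 13/42  ⇒  N3/N1 = 1/(13/42) − 1 = 29/13
N3 = N1 + 2·N2  ⇒  N2/N1 = (N3/N1 − 1)/2 = (29/13 − 1)/2 = 8/13
smallest multiple with N1 ≥ 12 and N2 ≥ 10: k = 2  ⇒  N1 = 2·13 = 26, N2 = 2·8 = 16 (N1 ≤ 40, N2 ≤ 30, N2 ≠ N1 ✓), N3 = 26 + 2·16 = 58
check: N1/(N1+N3) with N1 = 26, N3 = 58 gives 13/42; |achieved − target| = 0 ≤ 13/4200 ✓

N1=26 N2=16 achieved=13/42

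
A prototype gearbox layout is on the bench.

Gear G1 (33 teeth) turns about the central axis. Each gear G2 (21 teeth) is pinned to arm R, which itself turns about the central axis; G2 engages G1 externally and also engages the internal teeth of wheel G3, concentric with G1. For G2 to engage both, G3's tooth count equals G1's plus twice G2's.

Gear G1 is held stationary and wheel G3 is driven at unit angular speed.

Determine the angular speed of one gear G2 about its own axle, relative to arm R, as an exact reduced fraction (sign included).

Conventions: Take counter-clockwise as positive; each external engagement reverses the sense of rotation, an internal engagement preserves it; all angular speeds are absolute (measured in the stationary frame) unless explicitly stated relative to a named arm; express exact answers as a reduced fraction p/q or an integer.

class = planetary set [G3 = 33+2·21 = 75; Willis about the carrier]
ring teeth: 33 + 2·21 = 75
33(ω_sun−ω_arm) = −75(ω_ring−ω_arm),  ω_sun = 0, ω_ring = 1
33(0−ω_arm) = −75(1−ω_arm)  ⇒  108·ω_arm = 75  ⇒  ω_arm = 25/36
sun–planet mesh: 33·(0−25/36) = −21·(ω_p−ω_arm)  ⇒  ω_p−ω_arm = 275/252
exact speed ratio = 275/252

275/252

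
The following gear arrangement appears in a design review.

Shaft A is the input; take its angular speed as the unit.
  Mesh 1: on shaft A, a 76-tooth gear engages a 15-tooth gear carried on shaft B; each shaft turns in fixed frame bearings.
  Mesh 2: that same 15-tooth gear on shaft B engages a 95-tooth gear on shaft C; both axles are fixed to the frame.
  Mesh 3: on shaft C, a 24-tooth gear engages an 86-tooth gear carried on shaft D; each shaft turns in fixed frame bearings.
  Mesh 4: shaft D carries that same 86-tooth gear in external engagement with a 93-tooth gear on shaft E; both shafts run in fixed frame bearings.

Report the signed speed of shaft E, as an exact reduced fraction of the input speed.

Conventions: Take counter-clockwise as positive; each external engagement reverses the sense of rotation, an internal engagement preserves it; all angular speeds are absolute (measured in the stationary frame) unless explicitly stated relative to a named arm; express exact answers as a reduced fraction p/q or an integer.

4-mesh fixed-axis compound train (all bearings frame-fixed)
mesh 1 [76T→15T]: |ω|/ω_in = 1×76/15 = 76/15, sense flips to −
mesh 2 [15T→95T]: |ω|/ω_in = (76/15)×15/95 = 4/5, sense flips to +
mesh 3 [24T→86T]: |ω|/ω_in = (4/5)×24/86 = 48/215, sense flips to −
mesh 4 [86T→93T]: |ω|/ω_in = (48/215)×86/93 = 32/155, sense flips to +
signed output speed (× input speed) = 32/155

32/155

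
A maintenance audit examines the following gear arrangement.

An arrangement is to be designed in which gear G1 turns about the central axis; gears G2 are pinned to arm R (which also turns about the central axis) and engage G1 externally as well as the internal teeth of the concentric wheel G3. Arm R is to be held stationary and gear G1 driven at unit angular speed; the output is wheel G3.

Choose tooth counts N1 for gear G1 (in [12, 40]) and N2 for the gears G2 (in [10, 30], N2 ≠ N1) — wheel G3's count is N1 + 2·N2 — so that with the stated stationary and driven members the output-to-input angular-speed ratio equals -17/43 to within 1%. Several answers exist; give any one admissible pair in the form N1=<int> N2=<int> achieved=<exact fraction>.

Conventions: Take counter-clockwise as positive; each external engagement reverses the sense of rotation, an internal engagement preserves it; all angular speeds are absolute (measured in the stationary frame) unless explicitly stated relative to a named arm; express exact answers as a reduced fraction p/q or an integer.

planetary set to be sized for -17/43 (Willis relation)
Willis with ω_arm = 0: ω_ring/ω_sun = −N1/N3; set equal to -17/43  ⇒  N3/N1 = −1/(-17/43) = 43/17
N3 = N1 + 2·N2  ⇒  N2/N1 = (N3/N1 − 1)/2 = (43/17 − 1)/2 = 13/17
smallest multiple with N1 ≥ 12 and N2 ≥ 10: k = 1  ⇒  N1 = 1·17 = 17, N2 = 1·13 = 13 (N1 ≤ 40, N2 ≤ 30, N2 ≠ N1 ✓), N3 = 17 + 2·13 = 43
check: −N1/N3 with N1 = 17, N3 = 43 gives -17/43; |achieved − target| = 0 ≤ 17/4300 ✓

N1=17 N2=13 achieved=-17/43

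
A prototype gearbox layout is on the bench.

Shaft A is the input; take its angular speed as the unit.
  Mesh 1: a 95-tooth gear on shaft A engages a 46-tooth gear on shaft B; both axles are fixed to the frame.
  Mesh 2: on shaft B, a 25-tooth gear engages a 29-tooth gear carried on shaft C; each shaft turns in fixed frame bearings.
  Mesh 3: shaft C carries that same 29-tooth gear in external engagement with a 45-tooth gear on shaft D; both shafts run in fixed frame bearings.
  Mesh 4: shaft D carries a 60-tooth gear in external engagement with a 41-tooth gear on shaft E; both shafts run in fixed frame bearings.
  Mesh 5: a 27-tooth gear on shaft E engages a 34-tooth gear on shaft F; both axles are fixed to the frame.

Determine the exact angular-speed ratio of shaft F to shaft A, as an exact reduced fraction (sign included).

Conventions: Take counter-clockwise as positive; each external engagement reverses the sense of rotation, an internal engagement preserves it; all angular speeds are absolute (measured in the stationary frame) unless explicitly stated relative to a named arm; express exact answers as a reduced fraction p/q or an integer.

class = fixed-axis compound train [5 meshes; 5 ratios multiply, 5 sense flips]
mesh 1 [95T→46T]: running ratio 95/46, sense −
mesh 2 [25T→29T]: running ratio 2375/1334, sense +
mesh 3 [29T→45T]: running ratio 475/414, sense −
mesh 4 [60T→41T]: running ratio 4750/2829, sense +
mesh 5 [27T→34T]: running ratio 21375/16031, sense −
ω_out/ω_in = -21375/16031

-21375/16031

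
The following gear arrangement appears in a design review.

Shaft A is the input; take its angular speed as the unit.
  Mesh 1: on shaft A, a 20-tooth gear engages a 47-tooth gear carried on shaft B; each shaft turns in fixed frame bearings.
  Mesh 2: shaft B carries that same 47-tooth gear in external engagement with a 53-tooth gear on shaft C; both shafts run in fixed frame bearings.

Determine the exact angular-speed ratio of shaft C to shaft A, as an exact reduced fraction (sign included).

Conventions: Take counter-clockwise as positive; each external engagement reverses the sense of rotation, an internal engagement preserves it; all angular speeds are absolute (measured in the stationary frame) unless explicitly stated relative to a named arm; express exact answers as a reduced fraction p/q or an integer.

20/53

class = fixed-axis compound train [2 meshes; 2 ratios multiply, 2 sense flips]
mesh 1 [20T→47T]: running ratio 20/47, sense −
mesh 2 [47T→53T]: running ratio 20/53, sense +
ω_out/ω_in = 20/53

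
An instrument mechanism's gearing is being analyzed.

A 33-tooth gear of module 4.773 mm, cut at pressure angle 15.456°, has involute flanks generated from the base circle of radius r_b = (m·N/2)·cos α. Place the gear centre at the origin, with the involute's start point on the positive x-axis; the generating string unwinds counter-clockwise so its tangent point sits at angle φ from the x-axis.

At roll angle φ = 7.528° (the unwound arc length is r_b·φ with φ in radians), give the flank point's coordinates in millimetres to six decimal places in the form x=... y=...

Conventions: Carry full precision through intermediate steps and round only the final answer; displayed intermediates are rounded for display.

x=76.558732 y=0.057290

recognized (one wheel, involute flank): single-mesh tooth geometry, m = 4.773, N = 33
pitch radius r_p = m·N/2 = 4.773·33/2 = 78.754500
base radius r_b = r_p·cos α = 78.754500·cos 15.456° = 75.906374
roll angle φ = 7.528° = 0.13138839 rad
x = r_b·(cos φ + φ·sin φ) = 76.558732
y = r_b·(sin φ − φ·cos φ) = 0.057290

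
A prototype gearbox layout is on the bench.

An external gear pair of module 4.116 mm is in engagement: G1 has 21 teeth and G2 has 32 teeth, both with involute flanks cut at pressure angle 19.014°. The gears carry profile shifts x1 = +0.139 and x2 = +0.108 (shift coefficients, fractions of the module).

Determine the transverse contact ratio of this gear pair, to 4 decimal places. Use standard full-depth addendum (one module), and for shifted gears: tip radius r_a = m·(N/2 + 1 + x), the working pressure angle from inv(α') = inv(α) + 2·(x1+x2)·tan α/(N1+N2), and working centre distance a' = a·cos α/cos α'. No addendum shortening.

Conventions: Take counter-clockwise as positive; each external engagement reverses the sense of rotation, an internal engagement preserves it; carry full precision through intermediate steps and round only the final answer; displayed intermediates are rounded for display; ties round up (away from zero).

1.5917

class = single-mesh tooth geometry [involute pair 21T × 32T, m = 4.116]
base radii: r_b1 = 40.859983, r_b2 = 62.262831
tip radii: r_a1 = 47.906124, r_a2 = 70.416528
inv(α') = inv(19.014°) + 2·(+0.139+0.108)·tan α/(21+32) = 0.01595599  ⇒  α' = 20.44401°
a' = a·cos α / cos α' = 109.0740·cos 19.014°/cos 20.44401° = 110.054725
action lengths: √(r_a1²−r_b1²) = 25.009169, √(r_a2²−r_b2²) = 32.891144
base pitch p_b = π·m·cos α = 12.225278
CR = (25.009169 + 32.891144 − 110.054725·sin 20.44401°)/12.225278 = 1.591709
contact ratio ≈ 1.5917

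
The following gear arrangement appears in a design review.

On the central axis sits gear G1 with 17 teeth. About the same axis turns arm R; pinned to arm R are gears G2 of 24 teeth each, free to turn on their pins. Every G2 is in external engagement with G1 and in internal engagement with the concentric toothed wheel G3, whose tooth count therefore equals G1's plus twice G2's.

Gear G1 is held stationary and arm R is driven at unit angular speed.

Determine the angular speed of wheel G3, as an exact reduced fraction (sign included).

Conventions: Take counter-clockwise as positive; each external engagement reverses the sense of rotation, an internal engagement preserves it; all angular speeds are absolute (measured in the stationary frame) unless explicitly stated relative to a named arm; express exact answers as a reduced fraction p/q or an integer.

82/65

recognized (axles ride arm R): planetary set, 17/24/65 teeth
ring teeth: 17 + 2·24 = 65
17(ω_sun−ω_arm) = −65(ω_ring−ω_arm),  ω_sun = 0, ω_arm = 1
ω_ring = 1 − (17/65)(0−1) = 82/65
exact speed ratio = 82/65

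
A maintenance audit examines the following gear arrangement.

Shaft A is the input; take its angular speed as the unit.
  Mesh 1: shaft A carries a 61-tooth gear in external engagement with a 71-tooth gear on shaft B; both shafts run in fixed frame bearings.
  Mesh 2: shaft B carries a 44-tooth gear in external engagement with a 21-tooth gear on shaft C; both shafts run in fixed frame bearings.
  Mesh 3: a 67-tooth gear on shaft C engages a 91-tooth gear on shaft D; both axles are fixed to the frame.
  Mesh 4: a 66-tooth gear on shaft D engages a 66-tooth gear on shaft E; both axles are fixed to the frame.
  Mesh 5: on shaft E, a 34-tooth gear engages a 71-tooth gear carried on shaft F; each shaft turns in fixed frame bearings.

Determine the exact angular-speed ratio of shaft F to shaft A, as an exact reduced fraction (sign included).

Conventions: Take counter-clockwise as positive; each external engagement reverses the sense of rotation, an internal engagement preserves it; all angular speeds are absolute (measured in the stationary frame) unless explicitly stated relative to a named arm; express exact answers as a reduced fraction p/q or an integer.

-6114152/9633351

class = fixed-axis compound train [5 meshes; 5 ratios multiply, 5 sense flips]
mesh 1 [61T→71T]: running ratio 61/71, sense −
mesh 2 [44T→21T]: running ratio 2684/1491, sense +
mesh 3 [67T→91T]: running ratio 179828/135681, sense −
mesh 4 [66T→66T]: running ratio 179828/135681, sense +
mesh 5 [34T→71T]: running ratio 6114152/9633351, sense −
ω_out/ω_in = -6114152/9633351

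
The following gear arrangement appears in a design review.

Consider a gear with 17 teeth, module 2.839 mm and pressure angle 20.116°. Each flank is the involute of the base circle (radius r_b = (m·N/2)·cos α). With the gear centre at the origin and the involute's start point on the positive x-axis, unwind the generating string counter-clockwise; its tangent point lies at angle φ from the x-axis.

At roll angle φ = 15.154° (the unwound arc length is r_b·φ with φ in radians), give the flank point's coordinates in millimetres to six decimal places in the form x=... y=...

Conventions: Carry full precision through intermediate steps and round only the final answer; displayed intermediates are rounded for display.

recognized (one wheel, involute flank): single-mesh tooth geometry, m = 2.839, N = 17
pitch radius r_p = m·N/2 = 2.839·17/2 = 24.131500
base radius r_b = r_p·cos α = 24.131500·cos 20.116° = 22.659436
roll angle φ = 15.154° = 0.26448719 rad
x = r_b·(cos φ + φ·sin φ) = 23.438183
y = r_b·(sin φ − φ·cos φ) = 0.138772

x=23.438183 y=0.138772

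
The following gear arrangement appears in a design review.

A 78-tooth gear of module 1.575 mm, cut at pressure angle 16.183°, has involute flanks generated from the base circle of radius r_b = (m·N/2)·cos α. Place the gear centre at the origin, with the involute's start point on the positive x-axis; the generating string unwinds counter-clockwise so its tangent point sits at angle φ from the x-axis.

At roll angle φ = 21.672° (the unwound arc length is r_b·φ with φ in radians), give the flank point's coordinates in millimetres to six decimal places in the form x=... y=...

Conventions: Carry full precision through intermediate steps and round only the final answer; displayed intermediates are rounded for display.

x=63.061348 y=1.048982

topology: single-mesh involute geometry — m = 1.575, N = 78
pitch radius r_p = m·N/2 = 1.575·78/2 = 61.425000
base radius r_b = r_p·cos α = 61.425000·cos 16.183° = 58.991122
roll angle φ = 21.672° = 0.37824776 rad
x = r_b·(cos φ + φ·sin φ) = 63.061348
y = r_b·(sin φ − φ·cos φ) = 1.048982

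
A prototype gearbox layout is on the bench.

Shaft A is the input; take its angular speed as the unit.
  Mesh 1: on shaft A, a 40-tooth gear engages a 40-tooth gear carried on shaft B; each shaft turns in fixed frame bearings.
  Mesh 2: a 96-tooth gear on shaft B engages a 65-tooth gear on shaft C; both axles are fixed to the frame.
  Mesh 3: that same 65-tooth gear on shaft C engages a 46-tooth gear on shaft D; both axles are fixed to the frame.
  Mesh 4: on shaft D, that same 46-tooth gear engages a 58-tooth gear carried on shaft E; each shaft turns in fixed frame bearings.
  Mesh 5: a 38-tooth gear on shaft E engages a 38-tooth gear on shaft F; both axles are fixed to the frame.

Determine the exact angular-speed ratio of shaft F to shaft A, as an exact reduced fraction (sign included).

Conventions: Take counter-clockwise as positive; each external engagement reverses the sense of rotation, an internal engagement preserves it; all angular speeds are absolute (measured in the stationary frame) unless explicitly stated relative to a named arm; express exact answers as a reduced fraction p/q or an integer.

class = fixed-axis compound train [5 meshes; 5 ratios multiply, 5 sense flips]
mesh 1 [40T→40T]: running ratio 1, sense −
mesh 2 [96T→65T]: running ratio 96/65, sense +
mesh 3 [65T→46T]: running ratio 48/23, sense −
mesh 4 [46T→58T]: running ratio 48/29, sense +
mesh 5 [38T→38T]: running ratio 48/29, sense −
ω_out/ω_in = -48/29

-48/29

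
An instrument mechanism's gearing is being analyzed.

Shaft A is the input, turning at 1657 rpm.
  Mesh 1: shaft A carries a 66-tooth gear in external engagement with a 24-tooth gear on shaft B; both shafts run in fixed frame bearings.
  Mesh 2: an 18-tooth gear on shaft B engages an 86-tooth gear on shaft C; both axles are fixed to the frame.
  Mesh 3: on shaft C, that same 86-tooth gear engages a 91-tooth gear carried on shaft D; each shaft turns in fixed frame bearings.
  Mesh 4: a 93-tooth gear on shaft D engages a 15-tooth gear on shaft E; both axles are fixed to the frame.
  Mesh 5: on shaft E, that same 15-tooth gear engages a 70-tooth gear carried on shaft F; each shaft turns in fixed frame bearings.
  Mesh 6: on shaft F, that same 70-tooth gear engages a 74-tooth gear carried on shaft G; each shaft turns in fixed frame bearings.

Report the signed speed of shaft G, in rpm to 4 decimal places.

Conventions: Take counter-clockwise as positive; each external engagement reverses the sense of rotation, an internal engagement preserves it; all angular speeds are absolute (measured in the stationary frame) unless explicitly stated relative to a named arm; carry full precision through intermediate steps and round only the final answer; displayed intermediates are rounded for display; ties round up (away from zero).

+1132.7591 rpm

topology: fixed-axis compound train — 6 meshes, A→G
mesh 1 [66T→24T]: ω = 1657.0000×66/24 = 4556.7500 rpm, sense flips to −
mesh 2 [18T→86T]: ω = 4556.7500×18/86 = 953.7384 rpm, sense flips to +
mesh 3 [86T→91T]: ω = 953.7384×86/91 = 901.3352 rpm, sense flips to −
mesh 4 [93T→15T]: ω = 901.3352×93/15 = 5588.2780 rpm, sense flips to +
mesh 5 [15T→70T]: ω = 5588.2780×15/70 = 1197.4881 rpm, sense flips to −
mesh 6 [70T→74T]: ω = 1197.4881×70/74 = 1132.7591 rpm, sense flips to +
signed output speed = +1132.7591 rpm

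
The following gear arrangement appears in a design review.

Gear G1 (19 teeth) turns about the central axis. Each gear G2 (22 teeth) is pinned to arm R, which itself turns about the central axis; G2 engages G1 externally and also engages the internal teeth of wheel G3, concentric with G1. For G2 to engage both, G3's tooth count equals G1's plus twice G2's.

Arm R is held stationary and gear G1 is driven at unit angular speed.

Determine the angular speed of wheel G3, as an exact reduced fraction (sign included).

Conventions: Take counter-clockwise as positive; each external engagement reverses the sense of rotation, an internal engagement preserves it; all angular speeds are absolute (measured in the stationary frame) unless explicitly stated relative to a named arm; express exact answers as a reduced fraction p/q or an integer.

planetary set (19T centre, 22T on arm, 63T internal) — Willis relation
ring teeth: 19 + 2·22 = 63
19(ω_sun−ω_arm) = −63(ω_ring−ω_arm),  ω_arm = 0, ω_sun = 1
ω_ring = 0 − (19/63)(1−0) = -19/63
exact speed ratio = -19/63

-19/63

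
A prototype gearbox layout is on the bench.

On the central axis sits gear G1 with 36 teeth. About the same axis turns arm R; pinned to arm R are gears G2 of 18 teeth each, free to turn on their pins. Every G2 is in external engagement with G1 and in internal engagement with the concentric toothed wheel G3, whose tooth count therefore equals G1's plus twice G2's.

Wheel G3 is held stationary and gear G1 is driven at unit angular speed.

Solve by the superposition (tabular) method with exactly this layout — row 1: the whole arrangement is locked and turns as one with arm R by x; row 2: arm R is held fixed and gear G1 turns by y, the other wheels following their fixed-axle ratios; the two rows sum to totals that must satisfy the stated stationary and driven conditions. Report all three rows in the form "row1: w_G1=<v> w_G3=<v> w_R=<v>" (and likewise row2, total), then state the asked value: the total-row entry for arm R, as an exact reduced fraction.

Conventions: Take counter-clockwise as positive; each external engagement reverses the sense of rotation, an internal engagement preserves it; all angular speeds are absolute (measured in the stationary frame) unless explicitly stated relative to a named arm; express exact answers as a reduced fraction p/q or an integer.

row1: w_G1=1/3 w_G3=1/3 w_R=1/3
row2: w_G1=2/3 w_G3=-1/3 w_R=0
total: w_G1=1 w_G3=0 w_R=1/3
asked value: 1/3

recognized (axles ride arm R): planetary set, 36/18/72 teeth
row 1: whole set turns with the arm by x
row 2 — arm fixed, fixed-axis ratios: sun y, ring −(36/72)·y, arm 0
boundary: total ω_ring = x − (36/72)·y = 0 and total ω_sun = x + y = 1  ⇒  y = 2/3, x = 1/3
row 2 ring = −(36/72)·2/3 = -1/3
totals (row 1 + row 2): sun 1/3 + 2/3 = 1, ring 1/3 + (-1/3) = 0, arm 1/3 + 0 = 1/3
asked cell (total, arm) = 1/3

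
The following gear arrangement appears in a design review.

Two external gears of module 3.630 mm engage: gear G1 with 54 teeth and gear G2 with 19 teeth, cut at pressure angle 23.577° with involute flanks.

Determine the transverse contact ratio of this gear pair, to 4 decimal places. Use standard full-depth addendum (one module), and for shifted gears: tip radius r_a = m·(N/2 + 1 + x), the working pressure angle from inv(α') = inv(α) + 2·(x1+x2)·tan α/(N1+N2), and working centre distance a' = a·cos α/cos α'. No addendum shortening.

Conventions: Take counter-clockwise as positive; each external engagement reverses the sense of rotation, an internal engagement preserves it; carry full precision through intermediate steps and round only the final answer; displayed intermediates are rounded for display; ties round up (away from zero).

1.5177

class = single-mesh tooth geometry [involute pair 54T × 19T, m = 3.630]
base radii: r_b1 = 89.828455, r_b2 = 31.606308
tip radii: r_a1 = 101.640000, r_a2 = 38.115000
no profile shift: α' = α, a' = a
action lengths: √(r_a1²−r_b1²) = 47.555633, √(r_a2²−r_b2²) = 21.302453
base pitch p_b = π·m·cos α = 10.452015
CR = (47.555633 + 21.302453 − 132.495000·sin 23.57700°)/10.452015 = 1.517658
contact ratio ≈ 1.5177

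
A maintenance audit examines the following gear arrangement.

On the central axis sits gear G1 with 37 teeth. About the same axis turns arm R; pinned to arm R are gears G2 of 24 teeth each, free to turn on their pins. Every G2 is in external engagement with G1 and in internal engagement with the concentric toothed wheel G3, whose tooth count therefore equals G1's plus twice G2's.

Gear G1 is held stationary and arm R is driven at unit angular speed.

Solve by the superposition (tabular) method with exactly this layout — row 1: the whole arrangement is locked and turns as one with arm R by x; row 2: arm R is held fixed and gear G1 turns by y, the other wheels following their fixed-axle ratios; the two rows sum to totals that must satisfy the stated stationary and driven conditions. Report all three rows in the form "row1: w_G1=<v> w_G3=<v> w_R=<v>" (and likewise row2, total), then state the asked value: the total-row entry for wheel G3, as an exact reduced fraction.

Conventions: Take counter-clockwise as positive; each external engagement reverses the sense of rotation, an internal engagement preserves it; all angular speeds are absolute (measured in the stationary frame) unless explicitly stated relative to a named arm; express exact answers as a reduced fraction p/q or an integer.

planetary set (37T centre, 24T on arm, 85T internal) — Willis relation
row 1 (train locked, turned with arm): all members turn x
row 2: sun turns y, ring = −(37/85)·y, arm 0
boundary: total ω_sun = x + y = 0 and total ω_arm = x = 1  ⇒  y = -1, x = 1
row 2 ring = −(37/85)·(-1) = 37/85
totals (row 1 + row 2): sun 1 + (-1) = 0, ring 1 + 37/85 = 122/85, arm 1 + 0 = 1
asked cell (total, ring) = 122/85

row1: w_G1=1 w_G3=1 w_R=1
row2: w_G1=-1 w_G3=37/85 w_R=0
total: w_G1=0 w_G3=122/85 w_R=1
asked value: 122/85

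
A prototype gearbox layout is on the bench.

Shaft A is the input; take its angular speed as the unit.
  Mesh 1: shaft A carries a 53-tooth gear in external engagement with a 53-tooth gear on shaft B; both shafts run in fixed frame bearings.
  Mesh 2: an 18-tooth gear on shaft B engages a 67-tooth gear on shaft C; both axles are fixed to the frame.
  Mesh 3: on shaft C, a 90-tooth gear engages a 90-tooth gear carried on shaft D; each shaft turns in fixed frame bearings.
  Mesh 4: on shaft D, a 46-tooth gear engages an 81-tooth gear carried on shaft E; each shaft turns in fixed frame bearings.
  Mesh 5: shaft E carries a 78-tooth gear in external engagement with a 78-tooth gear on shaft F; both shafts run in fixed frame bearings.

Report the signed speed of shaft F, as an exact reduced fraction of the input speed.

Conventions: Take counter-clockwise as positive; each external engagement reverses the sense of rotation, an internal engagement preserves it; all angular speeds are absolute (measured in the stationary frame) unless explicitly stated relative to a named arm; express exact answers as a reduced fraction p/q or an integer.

-92/603

5-mesh fixed-axis compound train (all bearings frame-fixed)
mesh 1 [53T→53T]: |ω|/ω_in = 1×53/53 = 1, sense flips to −
mesh 2 [18T→67T]: |ω|/ω_in = 1×18/67 = 18/67, sense flips to +
mesh 3 [90T→90T]: |ω|/ω_in = (18/67)×90/90 = 18/67, sense flips to −
mesh 4 [46T→81T]: |ω|/ω_in = (18/67)×46/81 = 92/603, sense flips to +
mesh 5 [78T→78T]: |ω|/ω_in = (92/603)×78/78 = 92/603, sense flips to −
signed output speed (× input speed) = -92/603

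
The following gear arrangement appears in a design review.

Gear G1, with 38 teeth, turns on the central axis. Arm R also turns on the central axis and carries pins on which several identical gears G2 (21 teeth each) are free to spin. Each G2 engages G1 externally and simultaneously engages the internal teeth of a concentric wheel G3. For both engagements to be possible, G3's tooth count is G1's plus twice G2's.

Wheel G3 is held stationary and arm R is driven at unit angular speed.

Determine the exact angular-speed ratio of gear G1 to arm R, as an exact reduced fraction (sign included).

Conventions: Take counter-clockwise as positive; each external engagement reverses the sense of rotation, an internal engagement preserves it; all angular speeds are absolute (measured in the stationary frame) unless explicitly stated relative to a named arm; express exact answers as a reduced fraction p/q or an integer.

59/19

topology: planetary set — G1 38T / G2 21T / G3 80T, arm = carrier (Willis)
ring teeth: 38 + 2·21 = 80
38(ω_sun−ω_arm) = −80(ω_ring−ω_arm),  ω_ring = 0, ω_arm = 1
ω_sun = 1 − (80/38)(0−1) = 59/19
ω_out/ω_in = 59/19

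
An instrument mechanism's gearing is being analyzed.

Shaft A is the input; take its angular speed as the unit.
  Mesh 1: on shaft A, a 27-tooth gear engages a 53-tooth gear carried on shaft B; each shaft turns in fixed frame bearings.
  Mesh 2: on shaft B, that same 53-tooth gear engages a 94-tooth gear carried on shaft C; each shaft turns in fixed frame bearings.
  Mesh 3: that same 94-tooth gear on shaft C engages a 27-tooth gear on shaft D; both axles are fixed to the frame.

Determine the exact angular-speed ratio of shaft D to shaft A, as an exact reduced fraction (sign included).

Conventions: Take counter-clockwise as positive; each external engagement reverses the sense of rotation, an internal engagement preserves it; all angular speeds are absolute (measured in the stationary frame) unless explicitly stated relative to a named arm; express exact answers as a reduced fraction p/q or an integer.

class = fixed-axis compound train [3 meshes; 3 ratios multiply, 3 sense flips]
mesh 1 [27T→53T]: running ratio 27/53, sense −
mesh 2 [53T→94T]: running ratio 27/94, sense +
mesh 3 [94T→27T]: running ratio 1, sense −
ω_out/ω_in = -1

-1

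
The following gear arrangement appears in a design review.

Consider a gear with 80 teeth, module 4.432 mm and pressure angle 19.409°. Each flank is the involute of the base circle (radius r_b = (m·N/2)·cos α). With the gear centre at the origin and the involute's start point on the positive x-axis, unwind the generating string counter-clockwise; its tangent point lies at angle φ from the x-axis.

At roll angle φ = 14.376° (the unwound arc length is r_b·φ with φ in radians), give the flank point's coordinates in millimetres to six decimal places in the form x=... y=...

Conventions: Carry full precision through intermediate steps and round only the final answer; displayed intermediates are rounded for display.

recognized (one wheel, involute flank): single-mesh tooth geometry, m = 4.432, N = 80
pitch radius r_p = m·N/2 = 4.432·80/2 = 177.280000
base radius r_b = r_p·cos α = 177.280000·cos 19.409° = 167.205261
roll angle φ = 14.376° = 0.25090853 rad
x = r_b·(cos φ + φ·sin φ) = 172.385925
y = r_b·(sin φ − φ·cos φ) = 0.874860

x=172.385925 y=0.874860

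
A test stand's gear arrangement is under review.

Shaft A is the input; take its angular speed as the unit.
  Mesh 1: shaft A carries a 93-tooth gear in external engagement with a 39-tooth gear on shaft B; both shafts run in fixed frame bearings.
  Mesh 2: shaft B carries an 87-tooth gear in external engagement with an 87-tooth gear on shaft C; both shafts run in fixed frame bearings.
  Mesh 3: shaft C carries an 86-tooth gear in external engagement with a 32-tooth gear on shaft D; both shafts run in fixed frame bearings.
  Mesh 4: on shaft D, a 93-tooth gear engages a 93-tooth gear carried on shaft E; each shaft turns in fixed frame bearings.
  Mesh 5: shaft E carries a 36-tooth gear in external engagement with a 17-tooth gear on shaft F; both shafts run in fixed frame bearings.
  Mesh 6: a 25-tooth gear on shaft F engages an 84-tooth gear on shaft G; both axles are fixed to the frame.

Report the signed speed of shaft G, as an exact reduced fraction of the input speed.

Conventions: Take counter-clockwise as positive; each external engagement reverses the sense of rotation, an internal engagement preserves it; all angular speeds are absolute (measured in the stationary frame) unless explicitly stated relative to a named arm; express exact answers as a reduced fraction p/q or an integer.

6-mesh fixed-axis compound train (all bearings frame-fixed)
mesh 1 [93T→39T]: |ω|/ω_in = 1×93/39 = 31/13, sense flips to −
mesh 2 [87T→87T]: |ω|/ω_in = (31/13)×87/87 = 31/13, sense flips to +
mesh 3 [86T→32T]: |ω|/ω_in = (31/13)×86/32 = 1333/208, sense flips to −
mesh 4 [93T→93T]: |ω|/ω_in = (1333/208)×93/93 = 1333/208, sense flips to +
mesh 5 [36T→17T]: |ω|/ω_in = (1333/208)×36/17 = 11997/884, sense flips to −
mesh 6 [25T→84T]: |ω|/ω_in = (11997/884)×25/84 = 99975/24752, sense flips to +
signed output speed (× input speed) = 99975/24752

99975/24752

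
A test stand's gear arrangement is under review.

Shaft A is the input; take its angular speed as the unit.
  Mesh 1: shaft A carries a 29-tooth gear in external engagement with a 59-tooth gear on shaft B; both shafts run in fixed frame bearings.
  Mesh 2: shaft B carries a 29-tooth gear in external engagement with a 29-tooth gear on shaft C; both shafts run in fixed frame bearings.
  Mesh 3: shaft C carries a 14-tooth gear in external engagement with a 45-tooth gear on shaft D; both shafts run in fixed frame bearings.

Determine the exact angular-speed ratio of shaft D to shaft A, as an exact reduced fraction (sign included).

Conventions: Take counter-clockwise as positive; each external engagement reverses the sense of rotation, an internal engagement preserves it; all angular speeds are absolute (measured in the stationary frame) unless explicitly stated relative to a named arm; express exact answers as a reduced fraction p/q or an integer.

-406/2655

class = fixed-axis compound train [3 meshes; 3 ratios multiply, 3 sense flips]
mesh 1 [29T→59T]: running ratio 29/59, sense −
mesh 2 [29T→29T]: running ratio 29/59, sense +
mesh 3 [14T→45T]: running ratio 406/2655, sense −
ω_out/ω_in = -406/2655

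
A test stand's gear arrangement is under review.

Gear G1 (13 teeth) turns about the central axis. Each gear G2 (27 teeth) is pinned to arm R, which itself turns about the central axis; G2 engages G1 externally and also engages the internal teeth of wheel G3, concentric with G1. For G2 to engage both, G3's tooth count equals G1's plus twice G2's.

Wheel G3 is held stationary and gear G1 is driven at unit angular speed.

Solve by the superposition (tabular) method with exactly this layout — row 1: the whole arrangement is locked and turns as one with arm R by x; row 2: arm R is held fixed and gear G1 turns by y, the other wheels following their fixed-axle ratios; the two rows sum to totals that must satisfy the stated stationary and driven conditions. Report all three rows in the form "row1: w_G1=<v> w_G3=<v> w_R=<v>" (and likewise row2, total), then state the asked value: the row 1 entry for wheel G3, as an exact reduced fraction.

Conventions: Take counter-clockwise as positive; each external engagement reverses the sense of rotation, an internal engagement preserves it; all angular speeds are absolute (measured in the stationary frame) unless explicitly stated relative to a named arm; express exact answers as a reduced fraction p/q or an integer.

recognized (axles ride arm R): planetary set, 13/27/67 teeth
row 1 — lock + rotate with arm: ω_sun = ω_ring = ω_arm = x
superposition row 2 [arm held]: sun y, ring −(13/67)·y, arm 0
boundary: total ω_ring = x − (13/67)·y = 0 and total ω_sun = x + y = 1  ⇒  y = 67/80, x = 13/80
row 2 ring = −(13/67)·67/80 = -13/80
totals (row 1 + row 2): sun 13/80 + 67/80 = 1, ring 13/80 + (-13/80) = 0, arm 13/80 + 0 = 13/80
asked cell (row1, ring) = 13/80

row1: w_G1=13/80 w_G3=13/80 w_R=13/80
row2: w_G1=67/80 w_G3=-13/80 w_R=0
total: w_G1=1 w_G3=0 w_R=13/80
asked value: 13/80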